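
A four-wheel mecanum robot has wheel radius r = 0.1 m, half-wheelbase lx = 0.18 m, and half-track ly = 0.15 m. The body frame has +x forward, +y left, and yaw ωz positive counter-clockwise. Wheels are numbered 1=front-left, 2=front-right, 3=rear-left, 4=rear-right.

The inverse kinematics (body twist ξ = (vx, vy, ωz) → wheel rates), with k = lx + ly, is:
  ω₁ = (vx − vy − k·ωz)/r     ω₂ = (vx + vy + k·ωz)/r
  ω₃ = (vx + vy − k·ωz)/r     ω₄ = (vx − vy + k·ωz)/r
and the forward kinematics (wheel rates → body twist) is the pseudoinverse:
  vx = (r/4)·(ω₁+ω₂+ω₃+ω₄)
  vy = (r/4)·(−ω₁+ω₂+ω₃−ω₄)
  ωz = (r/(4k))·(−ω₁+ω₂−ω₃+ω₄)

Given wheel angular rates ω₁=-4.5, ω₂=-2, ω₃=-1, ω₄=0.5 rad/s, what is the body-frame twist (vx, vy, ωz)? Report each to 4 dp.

k = lx + ly = 0.18 + 0.15 = 0.3300
ω₁+ω₂+ω₃+ω₄ = -7.0000  →  vx = (0.1/4)·-7.0000 = -0.1750
−ω₁+ω₂+ω₃−ω₄ = 1.0000  →  vy = (0.1/4)·1.0000 = 0.0250
−ω₁+ω₂−ω₃+ω₄ = 4.0000  →  ωz = (0.1/1.3200)·4.0000 = 0.3030

(-0.1750, 0.0250, 0.3030)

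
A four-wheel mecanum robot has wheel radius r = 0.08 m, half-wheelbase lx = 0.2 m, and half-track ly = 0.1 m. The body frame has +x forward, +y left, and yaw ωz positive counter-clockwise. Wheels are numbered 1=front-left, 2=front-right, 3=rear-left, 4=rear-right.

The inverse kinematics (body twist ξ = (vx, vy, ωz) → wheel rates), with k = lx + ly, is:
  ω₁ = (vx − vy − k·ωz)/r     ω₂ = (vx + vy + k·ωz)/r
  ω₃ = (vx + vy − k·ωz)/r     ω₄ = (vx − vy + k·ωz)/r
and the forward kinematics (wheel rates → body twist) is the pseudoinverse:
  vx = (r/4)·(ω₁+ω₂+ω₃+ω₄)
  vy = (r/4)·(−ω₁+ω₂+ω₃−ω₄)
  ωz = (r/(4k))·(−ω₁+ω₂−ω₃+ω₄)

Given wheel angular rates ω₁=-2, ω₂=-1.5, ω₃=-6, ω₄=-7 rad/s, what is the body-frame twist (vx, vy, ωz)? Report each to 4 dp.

(-0.3300, 0.0300, -0.0333)

k = lx + ly = 0.2 + 0.1 = 0.3000
ω₁+ω₂+ω₃+ω₄ = -16.5000  →  vx = (0.08/4)·-16.5000 = -0.3300
−ω₁+ω₂+ω₃−ω₄ = 1.5000  →  vy = (0.08/4)·1.5000 = 0.0300
−ω₁+ω₂−ω₃+ω₄ = -0.5000  →  ωz = (0.08/1.2000)·-0.5000 = -0.0333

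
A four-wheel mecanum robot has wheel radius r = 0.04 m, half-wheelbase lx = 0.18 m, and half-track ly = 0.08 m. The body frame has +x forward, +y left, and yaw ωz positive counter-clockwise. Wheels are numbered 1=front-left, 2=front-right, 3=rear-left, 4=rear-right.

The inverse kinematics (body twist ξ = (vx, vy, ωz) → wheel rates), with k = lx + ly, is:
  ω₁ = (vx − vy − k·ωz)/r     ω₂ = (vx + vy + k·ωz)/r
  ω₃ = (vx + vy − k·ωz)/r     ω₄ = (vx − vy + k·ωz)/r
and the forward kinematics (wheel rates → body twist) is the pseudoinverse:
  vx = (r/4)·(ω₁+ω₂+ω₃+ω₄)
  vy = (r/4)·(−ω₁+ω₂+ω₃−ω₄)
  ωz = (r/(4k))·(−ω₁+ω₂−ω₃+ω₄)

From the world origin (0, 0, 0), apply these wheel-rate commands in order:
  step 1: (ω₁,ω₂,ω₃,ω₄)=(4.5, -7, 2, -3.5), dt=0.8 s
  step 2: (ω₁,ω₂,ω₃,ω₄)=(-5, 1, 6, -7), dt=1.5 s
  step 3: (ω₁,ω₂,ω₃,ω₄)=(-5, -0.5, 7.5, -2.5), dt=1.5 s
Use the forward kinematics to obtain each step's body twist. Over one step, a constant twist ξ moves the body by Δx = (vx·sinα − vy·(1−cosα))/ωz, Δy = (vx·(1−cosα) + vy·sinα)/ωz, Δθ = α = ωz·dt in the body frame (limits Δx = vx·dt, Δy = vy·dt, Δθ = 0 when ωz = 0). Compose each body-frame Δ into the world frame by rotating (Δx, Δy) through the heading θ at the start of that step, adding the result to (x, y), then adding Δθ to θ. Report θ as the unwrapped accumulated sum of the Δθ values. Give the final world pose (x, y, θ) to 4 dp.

(0.2772, 0.3312, -1.2442)

step 1: ξ=(vx,vy,ωz)=(-0.0400, -0.0600, -0.6538), dt=0.8 → body Δ=(-0.0428, -0.0377, -0.5231) → world pose (-0.0428, -0.0377, -0.5231)
step 2: ξ=(vx,vy,ωz)=(-0.0500, 0.1900, -0.2692), dt=1.5 → body Δ=(-0.0162, 0.2923, -0.4038) → world pose (0.0891, 0.2236, -0.9269)
step 3: ξ=(vx,vy,ωz)=(-0.0050, 0.1450, -0.2115), dt=1.5 → body Δ=(0.0268, 0.2150, -0.3173) → world pose (0.2772, 0.3312, -1.2442)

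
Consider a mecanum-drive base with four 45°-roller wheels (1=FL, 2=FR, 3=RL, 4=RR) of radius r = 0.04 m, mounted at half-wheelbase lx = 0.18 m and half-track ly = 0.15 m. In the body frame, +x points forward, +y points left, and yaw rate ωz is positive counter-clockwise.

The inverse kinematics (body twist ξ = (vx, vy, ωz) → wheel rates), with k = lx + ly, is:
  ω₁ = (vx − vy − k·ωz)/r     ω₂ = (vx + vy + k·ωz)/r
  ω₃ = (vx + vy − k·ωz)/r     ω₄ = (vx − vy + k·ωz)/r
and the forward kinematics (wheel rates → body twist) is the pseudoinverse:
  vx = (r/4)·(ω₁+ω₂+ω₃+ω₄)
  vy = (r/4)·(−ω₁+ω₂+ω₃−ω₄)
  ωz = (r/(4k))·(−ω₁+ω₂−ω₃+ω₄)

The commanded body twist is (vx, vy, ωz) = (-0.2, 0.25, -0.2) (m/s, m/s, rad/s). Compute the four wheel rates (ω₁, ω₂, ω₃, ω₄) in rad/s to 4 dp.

k = lx + ly = 0.18 + 0.15 = 0.3300;  k·ωz = 0.3300·-0.2 = -0.0660
ω₁ (FL) = (vx − vy − k·ωz)/r = -0.3840/0.04 = -9.6000
ω₂ (FR) = (vx + vy + k·ωz)/r = -0.0160/0.04 = -0.4000
ω₃ (RL) = (vx + vy − k·ωz)/r = 0.1160/0.04 = 2.9000
ω₄ (RR) = (vx − vy + k·ωz)/r = -0.5160/0.04 = -12.9000

(-9.6000, -0.4000, 2.9000, -12.9000)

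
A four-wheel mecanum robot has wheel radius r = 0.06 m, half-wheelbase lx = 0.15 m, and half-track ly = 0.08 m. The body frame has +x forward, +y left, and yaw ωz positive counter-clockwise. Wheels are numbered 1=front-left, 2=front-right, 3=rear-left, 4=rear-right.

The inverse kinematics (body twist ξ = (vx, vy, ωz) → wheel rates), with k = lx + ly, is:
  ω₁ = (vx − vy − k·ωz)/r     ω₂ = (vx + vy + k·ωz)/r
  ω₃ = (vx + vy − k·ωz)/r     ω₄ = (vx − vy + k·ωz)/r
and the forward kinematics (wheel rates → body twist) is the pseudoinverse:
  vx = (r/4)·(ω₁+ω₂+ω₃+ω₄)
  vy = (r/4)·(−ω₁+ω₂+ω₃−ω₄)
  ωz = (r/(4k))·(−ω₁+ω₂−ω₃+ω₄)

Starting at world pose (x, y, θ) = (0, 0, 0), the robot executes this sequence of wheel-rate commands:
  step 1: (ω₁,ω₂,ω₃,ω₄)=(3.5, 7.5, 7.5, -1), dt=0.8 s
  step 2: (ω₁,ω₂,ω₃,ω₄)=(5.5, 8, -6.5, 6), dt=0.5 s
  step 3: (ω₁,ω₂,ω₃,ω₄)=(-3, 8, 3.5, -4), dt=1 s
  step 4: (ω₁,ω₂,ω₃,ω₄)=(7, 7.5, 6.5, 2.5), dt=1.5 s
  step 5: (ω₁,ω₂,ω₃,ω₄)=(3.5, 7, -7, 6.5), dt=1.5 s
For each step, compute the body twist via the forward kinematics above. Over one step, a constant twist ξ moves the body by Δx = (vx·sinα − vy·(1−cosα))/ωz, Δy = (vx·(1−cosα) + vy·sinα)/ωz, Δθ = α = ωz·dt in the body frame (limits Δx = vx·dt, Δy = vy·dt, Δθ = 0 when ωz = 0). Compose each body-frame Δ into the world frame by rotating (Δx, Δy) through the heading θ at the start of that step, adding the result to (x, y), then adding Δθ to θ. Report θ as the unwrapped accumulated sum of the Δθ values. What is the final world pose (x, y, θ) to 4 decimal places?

step 1: ξ=(vx,vy,ωz)=(0.2625, 0.1875, -0.2935), dt=0.8 → body Δ=(0.2256, 0.1241, -0.2348) → world pose (0.2256, 0.1241, -0.2348)
step 2: ξ=(vx,vy,ωz)=(0.1950, -0.1500, 0.9783), dt=0.5 → body Δ=(0.1116, -0.0487, 0.4891) → world pose (0.3229, 0.0508, 0.2543)
step 3: ξ=(vx,vy,ωz)=(0.0675, 0.2775, 0.2283), dt=1.0 → body Δ=(0.0354, 0.2828, 0.2283) → world pose (0.2860, 0.3334, 0.4826)
step 4: ξ=(vx,vy,ωz)=(0.3525, 0.0675, -0.2283), dt=1.5 → body Δ=(0.5356, 0.0096, -0.3424) → world pose (0.7559, 0.5905, 0.1402)
step 5: ξ=(vx,vy,ωz)=(0.1500, -0.1500, 1.1087), dt=1.5 → body Δ=(0.2825, 0.0130, 1.6630) → world pose (1.0338, 0.6429, 1.8033)

(1.0338, 0.6429, 1.8033)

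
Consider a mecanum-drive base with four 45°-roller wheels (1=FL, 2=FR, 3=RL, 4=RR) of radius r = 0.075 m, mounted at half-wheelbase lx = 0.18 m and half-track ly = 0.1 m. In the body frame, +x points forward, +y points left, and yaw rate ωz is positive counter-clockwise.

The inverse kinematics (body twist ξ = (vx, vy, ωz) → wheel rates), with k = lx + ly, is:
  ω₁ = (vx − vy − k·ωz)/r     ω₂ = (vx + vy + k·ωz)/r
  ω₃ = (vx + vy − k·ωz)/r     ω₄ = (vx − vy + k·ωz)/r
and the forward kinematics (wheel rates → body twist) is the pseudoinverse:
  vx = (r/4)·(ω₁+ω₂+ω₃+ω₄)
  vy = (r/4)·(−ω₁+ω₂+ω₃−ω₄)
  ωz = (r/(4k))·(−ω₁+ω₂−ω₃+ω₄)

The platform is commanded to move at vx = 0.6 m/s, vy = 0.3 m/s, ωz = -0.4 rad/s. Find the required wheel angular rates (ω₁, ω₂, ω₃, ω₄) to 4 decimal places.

k = lx + ly = 0.18 + 0.1 = 0.2800;  k·ωz = 0.2800·-0.4 = -0.1120
ω₁ (FL) = (vx − vy − k·ωz)/r = 0.4120/0.075 = 5.4933
ω₂ (FR) = (vx + vy + k·ωz)/r = 0.7880/0.075 = 10.5067
ω₃ (RL) = (vx + vy − k·ωz)/r = 1.0120/0.075 = 13.4933
ω₄ (RR) = (vx − vy + k·ωz)/r = 0.1880/0.075 = 2.5067

(5.4933, 10.5067, 13.4933, 2.5067)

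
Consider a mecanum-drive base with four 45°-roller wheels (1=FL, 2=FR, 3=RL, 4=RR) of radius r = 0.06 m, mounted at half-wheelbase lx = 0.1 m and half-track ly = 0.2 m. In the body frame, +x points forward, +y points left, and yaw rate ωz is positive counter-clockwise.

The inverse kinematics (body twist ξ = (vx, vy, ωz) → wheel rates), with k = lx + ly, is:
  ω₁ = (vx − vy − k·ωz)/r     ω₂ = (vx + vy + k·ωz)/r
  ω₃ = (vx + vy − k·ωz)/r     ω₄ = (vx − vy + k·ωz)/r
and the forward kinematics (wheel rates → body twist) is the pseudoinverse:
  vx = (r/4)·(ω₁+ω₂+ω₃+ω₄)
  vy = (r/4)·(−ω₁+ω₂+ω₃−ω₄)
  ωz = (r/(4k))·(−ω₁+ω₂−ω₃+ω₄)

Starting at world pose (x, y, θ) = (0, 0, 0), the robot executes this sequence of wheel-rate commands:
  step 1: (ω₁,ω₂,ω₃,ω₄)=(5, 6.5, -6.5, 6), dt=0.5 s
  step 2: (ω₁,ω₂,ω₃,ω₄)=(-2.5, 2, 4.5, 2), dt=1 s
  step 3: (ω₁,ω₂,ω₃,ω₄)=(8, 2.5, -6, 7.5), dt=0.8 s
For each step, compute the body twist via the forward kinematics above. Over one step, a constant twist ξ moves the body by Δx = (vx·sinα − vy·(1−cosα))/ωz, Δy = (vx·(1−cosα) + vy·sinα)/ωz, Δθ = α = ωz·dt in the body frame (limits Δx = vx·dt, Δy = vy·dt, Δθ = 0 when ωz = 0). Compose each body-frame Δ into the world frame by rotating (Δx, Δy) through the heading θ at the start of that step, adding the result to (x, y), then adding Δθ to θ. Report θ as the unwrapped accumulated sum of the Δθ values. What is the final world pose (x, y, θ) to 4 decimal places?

(0.3847, -0.0388, 0.7700)

step 1: ξ=(vx,vy,ωz)=(0.1650, -0.1650, 0.7000), dt=0.5 → body Δ=(0.0951, -0.0665, 0.3500) → world pose (0.0951, -0.0665, 0.3500)
step 2: ξ=(vx,vy,ωz)=(0.0900, 0.1050, 0.1000), dt=1.0 → body Δ=(0.0846, 0.1093, 0.1000) → world pose (0.1371, 0.0652, 0.4500)
step 3: ξ=(vx,vy,ωz)=(0.1800, -0.2850, 0.4000), dt=0.8 → body Δ=(0.1777, -0.2013, 0.3200) → world pose (0.3847, -0.0388, 0.7700)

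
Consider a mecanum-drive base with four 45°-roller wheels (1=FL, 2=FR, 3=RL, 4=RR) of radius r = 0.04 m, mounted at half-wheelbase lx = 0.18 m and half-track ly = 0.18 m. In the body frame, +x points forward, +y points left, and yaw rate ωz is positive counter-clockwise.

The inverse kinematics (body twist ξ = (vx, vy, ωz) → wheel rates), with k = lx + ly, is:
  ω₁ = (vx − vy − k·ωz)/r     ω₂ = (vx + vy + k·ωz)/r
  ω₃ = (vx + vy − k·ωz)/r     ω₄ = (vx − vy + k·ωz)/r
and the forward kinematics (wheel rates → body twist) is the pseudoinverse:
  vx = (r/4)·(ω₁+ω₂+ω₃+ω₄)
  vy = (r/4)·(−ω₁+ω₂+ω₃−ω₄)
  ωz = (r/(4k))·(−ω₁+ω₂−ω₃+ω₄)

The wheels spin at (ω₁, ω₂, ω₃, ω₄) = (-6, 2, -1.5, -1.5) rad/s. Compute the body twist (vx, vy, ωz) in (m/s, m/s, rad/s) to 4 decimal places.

k = lx + ly = 0.18 + 0.18 = 0.3600
ω₁+ω₂+ω₃+ω₄ = -7.0000  →  vx = (0.04/4)·-7.0000 = -0.0700
−ω₁+ω₂+ω₃−ω₄ = 8.0000  →  vy = (0.04/4)·8.0000 = 0.0800
−ω₁+ω₂−ω₃+ω₄ = 8.0000  →  ωz = (0.04/1.4400)·8.0000 = 0.2222

(-0.0700, 0.0800, 0.2222)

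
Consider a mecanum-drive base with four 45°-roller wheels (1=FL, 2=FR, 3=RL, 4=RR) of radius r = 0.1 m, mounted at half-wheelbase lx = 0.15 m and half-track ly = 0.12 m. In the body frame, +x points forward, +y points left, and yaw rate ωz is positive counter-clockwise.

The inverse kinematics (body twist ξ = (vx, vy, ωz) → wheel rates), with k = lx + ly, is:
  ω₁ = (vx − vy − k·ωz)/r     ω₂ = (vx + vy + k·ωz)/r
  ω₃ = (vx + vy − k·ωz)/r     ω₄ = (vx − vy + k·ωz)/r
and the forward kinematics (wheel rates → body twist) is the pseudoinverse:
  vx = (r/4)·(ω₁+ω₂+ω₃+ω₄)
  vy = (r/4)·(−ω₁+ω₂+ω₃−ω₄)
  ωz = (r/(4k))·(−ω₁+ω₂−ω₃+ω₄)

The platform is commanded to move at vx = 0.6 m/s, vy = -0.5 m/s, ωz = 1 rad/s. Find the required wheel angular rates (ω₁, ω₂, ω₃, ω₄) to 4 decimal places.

k = lx + ly = 0.15 + 0.12 = 0.2700;  k·ωz = 0.2700·1 = 0.2700
ω₁ (FL) = (vx − vy − k·ωz)/r = 0.8300/0.1 = 8.3000
ω₂ (FR) = (vx + vy + k·ωz)/r = 0.3700/0.1 = 3.7000
ω₃ (RL) = (vx + vy − k·ωz)/r = -0.1700/0.1 = -1.7000
ω₄ (RR) = (vx − vy + k·ωz)/r = 1.3700/0.1 = 13.7000

(8.3000, 3.7000, -1.7000, 13.7000)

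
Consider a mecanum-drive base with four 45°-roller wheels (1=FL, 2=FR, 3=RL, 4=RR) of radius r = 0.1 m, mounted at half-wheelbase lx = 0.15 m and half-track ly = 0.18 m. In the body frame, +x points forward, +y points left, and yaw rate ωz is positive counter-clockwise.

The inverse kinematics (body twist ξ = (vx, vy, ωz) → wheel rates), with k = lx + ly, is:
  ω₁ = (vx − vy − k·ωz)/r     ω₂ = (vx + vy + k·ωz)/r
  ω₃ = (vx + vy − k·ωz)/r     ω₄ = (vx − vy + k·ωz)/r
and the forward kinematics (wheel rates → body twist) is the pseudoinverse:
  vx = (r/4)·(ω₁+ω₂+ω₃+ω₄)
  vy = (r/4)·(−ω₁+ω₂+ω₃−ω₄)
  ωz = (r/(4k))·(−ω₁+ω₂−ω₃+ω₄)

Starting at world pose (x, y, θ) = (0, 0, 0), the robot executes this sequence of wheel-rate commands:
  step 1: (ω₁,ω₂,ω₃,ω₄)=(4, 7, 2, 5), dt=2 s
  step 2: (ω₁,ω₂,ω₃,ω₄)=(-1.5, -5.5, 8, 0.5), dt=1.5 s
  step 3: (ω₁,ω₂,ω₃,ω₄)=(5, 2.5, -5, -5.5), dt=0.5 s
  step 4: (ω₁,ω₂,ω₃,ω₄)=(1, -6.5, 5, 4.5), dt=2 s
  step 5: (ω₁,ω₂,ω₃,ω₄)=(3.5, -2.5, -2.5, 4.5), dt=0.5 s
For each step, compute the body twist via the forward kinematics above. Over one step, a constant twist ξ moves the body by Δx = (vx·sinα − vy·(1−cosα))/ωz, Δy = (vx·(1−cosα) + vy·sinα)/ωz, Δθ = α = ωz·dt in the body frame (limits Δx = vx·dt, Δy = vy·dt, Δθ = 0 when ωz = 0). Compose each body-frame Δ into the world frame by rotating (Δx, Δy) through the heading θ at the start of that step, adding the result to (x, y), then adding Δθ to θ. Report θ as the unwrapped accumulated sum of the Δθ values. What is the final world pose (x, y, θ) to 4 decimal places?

step 1: ξ=(vx,vy,ωz)=(0.4500, 0.0000, 0.4545), dt=2.0 → body Δ=(0.7811, 0.3817, 0.9091) → world pose (0.7811, 0.3817, 0.9091)
step 2: ξ=(vx,vy,ωz)=(0.0375, 0.0875, -0.8712), dt=1.5 → body Δ=(0.1158, 0.0651, -1.3068) → world pose (0.8008, 0.5131, -0.3977)
step 3: ξ=(vx,vy,ωz)=(-0.0750, -0.0500, -0.2273), dt=0.5 → body Δ=(-0.0388, -0.0228, -0.1136) → world pose (0.7562, 0.5071, -0.5114)
step 4: ξ=(vx,vy,ωz)=(0.1000, -0.1750, -0.6061), dt=2.0 → body Δ=(-0.0329, -0.3775, -1.2121) → world pose (0.5428, 0.1940, -1.7235)
step 5: ξ=(vx,vy,ωz)=(0.0750, -0.3250, 0.0758), dt=0.5 → body Δ=(0.0406, -0.1618, 0.0379) → world pose (0.3767, 0.1785, -1.6856)

(0.3767, 0.1785, -1.6856)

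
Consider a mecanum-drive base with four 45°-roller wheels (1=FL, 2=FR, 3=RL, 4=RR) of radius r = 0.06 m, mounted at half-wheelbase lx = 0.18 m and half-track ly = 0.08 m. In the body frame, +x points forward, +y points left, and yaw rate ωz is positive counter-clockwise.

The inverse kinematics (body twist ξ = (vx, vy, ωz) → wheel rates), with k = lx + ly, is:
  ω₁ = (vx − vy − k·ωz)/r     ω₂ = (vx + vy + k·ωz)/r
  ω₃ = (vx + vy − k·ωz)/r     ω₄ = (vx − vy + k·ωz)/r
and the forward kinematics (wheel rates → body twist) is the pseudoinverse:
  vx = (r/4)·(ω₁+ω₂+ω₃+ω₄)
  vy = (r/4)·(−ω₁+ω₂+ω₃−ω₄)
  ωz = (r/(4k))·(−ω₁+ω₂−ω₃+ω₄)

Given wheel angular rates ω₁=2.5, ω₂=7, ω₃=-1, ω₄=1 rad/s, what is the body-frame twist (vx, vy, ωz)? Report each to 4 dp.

(0.1425, 0.0375, 0.3750)

k = lx + ly = 0.18 + 0.08 = 0.2600
ω₁+ω₂+ω₃+ω₄ = 9.5000  →  vx = (0.06/4)·9.5000 = 0.1425
−ω₁+ω₂+ω₃−ω₄ = 2.5000  →  vy = (0.06/4)·2.5000 = 0.0375
−ω₁+ω₂−ω₃+ω₄ = 6.5000  →  ωz = (0.06/1.0400)·6.5000 = 0.3750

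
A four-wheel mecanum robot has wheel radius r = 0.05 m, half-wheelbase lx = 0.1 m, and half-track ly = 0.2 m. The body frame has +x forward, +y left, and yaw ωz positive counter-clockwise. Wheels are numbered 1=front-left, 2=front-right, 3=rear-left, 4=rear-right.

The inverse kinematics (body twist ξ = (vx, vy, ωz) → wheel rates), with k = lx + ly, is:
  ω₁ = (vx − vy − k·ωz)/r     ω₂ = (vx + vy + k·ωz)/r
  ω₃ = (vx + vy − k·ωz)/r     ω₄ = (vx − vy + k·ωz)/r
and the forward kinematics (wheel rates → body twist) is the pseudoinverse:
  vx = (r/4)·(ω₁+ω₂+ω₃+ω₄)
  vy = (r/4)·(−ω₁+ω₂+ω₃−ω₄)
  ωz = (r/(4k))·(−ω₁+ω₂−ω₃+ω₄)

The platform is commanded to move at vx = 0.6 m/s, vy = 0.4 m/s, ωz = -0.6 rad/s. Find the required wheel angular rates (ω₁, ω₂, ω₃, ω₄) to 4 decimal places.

(7.6000, 16.4000, 23.6000, 0.4000)

k = lx + ly = 0.1 + 0.2 = 0.3000;  k·ωz = 0.3000·-0.6 = -0.1800
ω₁ (FL) = (vx − vy − k·ωz)/r = 0.3800/0.05 = 7.6000
ω₂ (FR) = (vx + vy + k·ωz)/r = 0.8200/0.05 = 16.4000
ω₃ (RL) = (vx + vy − k·ωz)/r = 1.1800/0.05 = 23.6000
ω₄ (RR) = (vx − vy + k·ωz)/r = 0.0200/0.05 = 0.4000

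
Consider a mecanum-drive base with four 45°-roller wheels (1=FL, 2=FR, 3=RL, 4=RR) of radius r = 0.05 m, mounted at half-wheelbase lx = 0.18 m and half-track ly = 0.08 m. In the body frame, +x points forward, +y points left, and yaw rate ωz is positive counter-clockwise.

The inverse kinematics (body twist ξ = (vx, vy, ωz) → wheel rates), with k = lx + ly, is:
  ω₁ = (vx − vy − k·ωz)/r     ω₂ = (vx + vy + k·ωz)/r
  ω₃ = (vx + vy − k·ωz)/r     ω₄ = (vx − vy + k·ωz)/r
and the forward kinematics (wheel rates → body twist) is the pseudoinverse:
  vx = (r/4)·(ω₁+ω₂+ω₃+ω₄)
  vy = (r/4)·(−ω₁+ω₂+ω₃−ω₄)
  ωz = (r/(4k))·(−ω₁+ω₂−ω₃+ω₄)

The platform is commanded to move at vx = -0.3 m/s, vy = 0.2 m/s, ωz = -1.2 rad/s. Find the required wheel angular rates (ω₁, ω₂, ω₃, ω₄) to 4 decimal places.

(-3.7600, -8.2400, 4.2400, -16.2400)

k = lx + ly = 0.18 + 0.08 = 0.2600;  k·ωz = 0.2600·-1.2 = -0.3120
ω₁ (FL) = (vx − vy − k·ωz)/r = -0.1880/0.05 = -3.7600
ω₂ (FR) = (vx + vy + k·ωz)/r = -0.4120/0.05 = -8.2400
ω₃ (RL) = (vx + vy − k·ωz)/r = 0.2120/0.05 = 4.2400
ω₄ (RR) = (vx − vy + k·ωz)/r = -0.8120/0.05 = -16.2400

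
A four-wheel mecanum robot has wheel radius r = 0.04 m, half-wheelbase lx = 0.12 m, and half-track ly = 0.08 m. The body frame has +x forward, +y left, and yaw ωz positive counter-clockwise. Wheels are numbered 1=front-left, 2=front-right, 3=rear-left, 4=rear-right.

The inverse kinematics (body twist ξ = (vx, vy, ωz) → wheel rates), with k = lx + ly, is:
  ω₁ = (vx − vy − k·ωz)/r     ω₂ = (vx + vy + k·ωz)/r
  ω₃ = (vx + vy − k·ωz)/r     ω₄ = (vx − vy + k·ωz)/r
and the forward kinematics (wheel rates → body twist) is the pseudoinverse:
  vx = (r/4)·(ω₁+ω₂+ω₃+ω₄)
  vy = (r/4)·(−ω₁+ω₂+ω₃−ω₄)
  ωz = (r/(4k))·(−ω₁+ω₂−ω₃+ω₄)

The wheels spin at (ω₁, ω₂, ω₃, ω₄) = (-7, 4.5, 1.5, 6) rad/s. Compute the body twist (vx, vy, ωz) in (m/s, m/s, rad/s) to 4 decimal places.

(0.0500, 0.0700, 0.8000)

k = lx + ly = 0.12 + 0.08 = 0.2000
ω₁+ω₂+ω₃+ω₄ = 5.0000  →  vx = (0.04/4)·5.0000 = 0.0500
−ω₁+ω₂+ω₃−ω₄ = 7.0000  →  vy = (0.04/4)·7.0000 = 0.0700
−ω₁+ω₂−ω₃+ω₄ = 16.0000  →  ωz = (0.04/0.8000)·16.0000 = 0.8000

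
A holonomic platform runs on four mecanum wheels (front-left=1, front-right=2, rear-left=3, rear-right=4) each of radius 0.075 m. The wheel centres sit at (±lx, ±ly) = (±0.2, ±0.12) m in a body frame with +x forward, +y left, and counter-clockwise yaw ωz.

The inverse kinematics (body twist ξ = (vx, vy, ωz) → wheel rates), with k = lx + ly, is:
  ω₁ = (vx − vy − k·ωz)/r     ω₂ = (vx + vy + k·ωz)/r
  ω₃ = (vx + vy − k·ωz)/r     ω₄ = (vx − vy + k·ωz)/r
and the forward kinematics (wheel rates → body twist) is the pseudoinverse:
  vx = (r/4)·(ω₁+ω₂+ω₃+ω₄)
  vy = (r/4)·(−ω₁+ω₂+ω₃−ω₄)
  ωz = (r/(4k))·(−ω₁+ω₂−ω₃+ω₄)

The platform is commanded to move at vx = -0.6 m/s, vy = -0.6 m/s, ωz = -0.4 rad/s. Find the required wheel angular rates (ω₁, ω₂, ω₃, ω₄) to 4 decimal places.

k = lx + ly = 0.2 + 0.12 = 0.3200;  k·ωz = 0.3200·-0.4 = -0.1280
ω₁ (FL) = (vx − vy − k·ωz)/r = 0.1280/0.075 = 1.7067
ω₂ (FR) = (vx + vy + k·ωz)/r = -1.3280/0.075 = -17.7067
ω₃ (RL) = (vx + vy − k·ωz)/r = -1.0720/0.075 = -14.2933
ω₄ (RR) = (vx − vy + k·ωz)/r = -0.1280/0.075 = -1.7067

(1.7067, -17.7067, -14.2933, -1.7067)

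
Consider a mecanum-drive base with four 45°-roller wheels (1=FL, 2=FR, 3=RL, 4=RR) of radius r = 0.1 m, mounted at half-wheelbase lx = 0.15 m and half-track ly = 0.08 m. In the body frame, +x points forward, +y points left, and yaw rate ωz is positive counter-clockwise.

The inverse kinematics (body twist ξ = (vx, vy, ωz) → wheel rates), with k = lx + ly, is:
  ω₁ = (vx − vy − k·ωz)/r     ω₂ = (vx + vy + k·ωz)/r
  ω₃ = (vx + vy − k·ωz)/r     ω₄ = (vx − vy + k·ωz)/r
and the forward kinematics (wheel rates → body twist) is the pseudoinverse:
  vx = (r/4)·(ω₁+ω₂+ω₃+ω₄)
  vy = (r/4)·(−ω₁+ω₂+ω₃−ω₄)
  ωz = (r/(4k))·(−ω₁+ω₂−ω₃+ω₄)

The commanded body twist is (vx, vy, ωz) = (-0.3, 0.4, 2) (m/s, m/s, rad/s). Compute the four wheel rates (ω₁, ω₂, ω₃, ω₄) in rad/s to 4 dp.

k = lx + ly = 0.15 + 0.08 = 0.2300;  k·ωz = 0.2300·2 = 0.4600
ω₁ (FL) = (vx − vy − k·ωz)/r = -1.1600/0.1 = -11.6000
ω₂ (FR) = (vx + vy + k·ωz)/r = 0.5600/0.1 = 5.6000
ω₃ (RL) = (vx + vy − k·ωz)/r = -0.3600/0.1 = -3.6000
ω₄ (RR) = (vx − vy + k·ωz)/r = -0.2400/0.1 = -2.4000

(-11.6000, 5.6000, -3.6000, -2.4000)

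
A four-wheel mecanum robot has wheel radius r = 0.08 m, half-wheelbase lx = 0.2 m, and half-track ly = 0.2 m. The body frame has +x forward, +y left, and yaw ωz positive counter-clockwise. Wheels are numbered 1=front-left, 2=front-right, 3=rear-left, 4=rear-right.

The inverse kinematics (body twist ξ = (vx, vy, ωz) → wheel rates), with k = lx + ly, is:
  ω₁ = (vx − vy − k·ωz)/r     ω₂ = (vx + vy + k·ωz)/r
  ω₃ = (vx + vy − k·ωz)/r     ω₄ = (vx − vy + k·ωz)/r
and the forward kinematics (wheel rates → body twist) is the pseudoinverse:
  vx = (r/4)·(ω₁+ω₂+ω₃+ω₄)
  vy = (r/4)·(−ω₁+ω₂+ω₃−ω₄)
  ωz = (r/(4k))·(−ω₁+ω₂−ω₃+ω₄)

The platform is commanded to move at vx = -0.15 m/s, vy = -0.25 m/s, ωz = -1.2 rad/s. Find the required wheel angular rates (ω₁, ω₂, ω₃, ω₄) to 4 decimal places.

(7.2500, -11.0000, 1.0000, -4.7500)

k = lx + ly = 0.2 + 0.2 = 0.4000;  k·ωz = 0.4000·-1.2 = -0.4800
ω₁ (FL) = (vx − vy − k·ωz)/r = 0.5800/0.08 = 7.2500
ω₂ (FR) = (vx + vy + k·ωz)/r = -0.8800/0.08 = -11.0000
ω₃ (RL) = (vx + vy − k·ωz)/r = 0.0800/0.08 = 1.0000
ω₄ (RR) = (vx − vy + k·ωz)/r = -0.3800/0.08 = -4.7500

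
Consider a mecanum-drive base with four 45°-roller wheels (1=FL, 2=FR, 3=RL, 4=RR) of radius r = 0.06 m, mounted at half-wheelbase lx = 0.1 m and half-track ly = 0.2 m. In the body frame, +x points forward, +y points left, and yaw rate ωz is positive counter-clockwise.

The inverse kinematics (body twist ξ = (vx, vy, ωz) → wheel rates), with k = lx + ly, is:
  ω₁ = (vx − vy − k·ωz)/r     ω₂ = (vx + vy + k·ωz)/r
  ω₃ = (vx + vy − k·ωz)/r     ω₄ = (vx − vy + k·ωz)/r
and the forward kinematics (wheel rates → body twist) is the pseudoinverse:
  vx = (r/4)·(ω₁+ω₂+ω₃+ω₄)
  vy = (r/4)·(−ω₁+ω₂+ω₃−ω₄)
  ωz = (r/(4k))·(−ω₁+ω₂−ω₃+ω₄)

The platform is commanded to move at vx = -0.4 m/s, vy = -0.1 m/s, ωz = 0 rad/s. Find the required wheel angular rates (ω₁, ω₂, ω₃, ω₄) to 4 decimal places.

(-5.0000, -8.3333, -8.3333, -5.0000)

k = lx + ly = 0.1 + 0.2 = 0.3000;  k·ωz = 0.3000·0 = 0.0000
ω₁ (FL) = (vx − vy − k·ωz)/r = -0.3000/0.06 = -5.0000
ω₂ (FR) = (vx + vy + k·ωz)/r = -0.5000/0.06 = -8.3333
ω₃ (RL) = (vx + vy − k·ωz)/r = -0.5000/0.06 = -8.3333
ω₄ (RR) = (vx − vy + k·ωz)/r = -0.3000/0.06 = -5.0000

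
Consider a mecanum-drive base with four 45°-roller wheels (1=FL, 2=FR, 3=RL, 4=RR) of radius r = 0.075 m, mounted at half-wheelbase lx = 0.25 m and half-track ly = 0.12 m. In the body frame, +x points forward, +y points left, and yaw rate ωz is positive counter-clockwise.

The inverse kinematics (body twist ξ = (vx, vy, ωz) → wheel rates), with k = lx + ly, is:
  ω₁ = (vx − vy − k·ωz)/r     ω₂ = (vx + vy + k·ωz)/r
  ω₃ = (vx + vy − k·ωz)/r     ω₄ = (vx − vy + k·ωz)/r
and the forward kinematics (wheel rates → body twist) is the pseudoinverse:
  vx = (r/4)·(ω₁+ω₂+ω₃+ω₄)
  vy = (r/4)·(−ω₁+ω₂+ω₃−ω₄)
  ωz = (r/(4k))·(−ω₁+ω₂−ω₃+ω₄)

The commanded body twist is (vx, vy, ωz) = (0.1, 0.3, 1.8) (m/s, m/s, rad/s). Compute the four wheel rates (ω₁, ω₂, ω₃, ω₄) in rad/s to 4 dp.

(-11.5467, 14.2133, -3.5467, 6.2133)

k = lx + ly = 0.25 + 0.12 = 0.3700;  k·ωz = 0.3700·1.8 = 0.6660
ω₁ (FL) = (vx − vy − k·ωz)/r = -0.8660/0.075 = -11.5467
ω₂ (FR) = (vx + vy + k·ωz)/r = 1.0660/0.075 = 14.2133
ω₃ (RL) = (vx + vy − k·ωz)/r = -0.2660/0.075 = -3.5467
ω₄ (RR) = (vx − vy + k·ωz)/r = 0.4660/0.075 = 6.2133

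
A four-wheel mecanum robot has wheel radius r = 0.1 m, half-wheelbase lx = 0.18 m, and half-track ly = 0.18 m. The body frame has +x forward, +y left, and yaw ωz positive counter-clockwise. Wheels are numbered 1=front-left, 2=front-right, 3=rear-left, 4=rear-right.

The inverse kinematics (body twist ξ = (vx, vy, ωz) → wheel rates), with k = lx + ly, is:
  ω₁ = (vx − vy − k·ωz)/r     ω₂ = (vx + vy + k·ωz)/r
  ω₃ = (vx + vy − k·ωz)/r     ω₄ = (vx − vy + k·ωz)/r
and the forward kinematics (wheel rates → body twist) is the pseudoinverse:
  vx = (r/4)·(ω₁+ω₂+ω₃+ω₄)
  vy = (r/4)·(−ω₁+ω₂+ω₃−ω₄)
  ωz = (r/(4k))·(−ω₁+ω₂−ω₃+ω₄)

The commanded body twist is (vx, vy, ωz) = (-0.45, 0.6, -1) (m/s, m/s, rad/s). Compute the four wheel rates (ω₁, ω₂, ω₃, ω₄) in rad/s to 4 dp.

(-6.9000, -2.1000, 5.1000, -14.1000)

k = lx + ly = 0.18 + 0.18 = 0.3600;  k·ωz = 0.3600·-1 = -0.3600
ω₁ (FL) = (vx − vy − k·ωz)/r = -0.6900/0.1 = -6.9000
ω₂ (FR) = (vx + vy + k·ωz)/r = -0.2100/0.1 = -2.1000
ω₃ (RL) = (vx + vy − k·ωz)/r = 0.5100/0.1 = 5.1000
ω₄ (RR) = (vx − vy + k·ωz)/r = -1.4100/0.1 = -14.1000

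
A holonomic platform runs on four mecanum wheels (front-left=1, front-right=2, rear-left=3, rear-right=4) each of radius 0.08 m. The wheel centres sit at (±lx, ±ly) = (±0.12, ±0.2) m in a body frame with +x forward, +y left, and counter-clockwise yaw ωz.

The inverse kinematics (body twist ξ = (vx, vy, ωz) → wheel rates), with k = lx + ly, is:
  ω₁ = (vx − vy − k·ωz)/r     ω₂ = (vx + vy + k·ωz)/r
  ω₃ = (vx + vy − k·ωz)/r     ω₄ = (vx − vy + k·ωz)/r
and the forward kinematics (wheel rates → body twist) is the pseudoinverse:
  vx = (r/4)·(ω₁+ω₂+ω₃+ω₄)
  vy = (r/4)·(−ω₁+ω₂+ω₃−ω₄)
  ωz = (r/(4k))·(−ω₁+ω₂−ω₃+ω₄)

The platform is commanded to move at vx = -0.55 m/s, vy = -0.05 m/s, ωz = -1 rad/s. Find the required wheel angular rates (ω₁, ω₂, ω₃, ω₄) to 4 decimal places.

(-2.2500, -11.5000, -3.5000, -10.2500)

k = lx + ly = 0.12 + 0.2 = 0.3200;  k·ωz = 0.3200·-1 = -0.3200
ω₁ (FL) = (vx − vy − k·ωz)/r = -0.1800/0.08 = -2.2500
ω₂ (FR) = (vx + vy + k·ωz)/r = -0.9200/0.08 = -11.5000
ω₃ (RL) = (vx + vy − k·ωz)/r = -0.2800/0.08 = -3.5000
ω₄ (RR) = (vx − vy + k·ωz)/r = -0.8200/0.08 = -10.2500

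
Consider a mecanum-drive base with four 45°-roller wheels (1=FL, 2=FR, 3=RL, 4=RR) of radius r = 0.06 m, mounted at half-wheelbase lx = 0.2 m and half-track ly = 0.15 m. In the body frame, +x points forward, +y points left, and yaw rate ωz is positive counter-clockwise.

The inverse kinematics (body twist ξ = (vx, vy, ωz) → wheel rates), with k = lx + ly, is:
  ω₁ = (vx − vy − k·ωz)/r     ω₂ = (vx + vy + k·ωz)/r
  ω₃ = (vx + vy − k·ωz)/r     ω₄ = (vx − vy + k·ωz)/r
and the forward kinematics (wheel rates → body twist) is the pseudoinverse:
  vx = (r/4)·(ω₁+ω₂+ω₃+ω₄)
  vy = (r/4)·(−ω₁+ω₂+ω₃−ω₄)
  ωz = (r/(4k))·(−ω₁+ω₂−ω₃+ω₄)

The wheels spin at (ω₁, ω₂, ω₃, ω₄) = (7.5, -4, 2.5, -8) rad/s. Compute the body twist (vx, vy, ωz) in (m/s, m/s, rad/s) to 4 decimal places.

(-0.0300, -0.0150, -0.9429)

k = lx + ly = 0.2 + 0.15 = 0.3500
ω₁+ω₂+ω₃+ω₄ = -2.0000  →  vx = (0.06/4)·-2.0000 = -0.0300
−ω₁+ω₂+ω₃−ω₄ = -1.0000  →  vy = (0.06/4)·-1.0000 = -0.0150
−ω₁+ω₂−ω₃+ω₄ = -22.0000  →  ωz = (0.06/1.4000)·-22.0000 = -0.9429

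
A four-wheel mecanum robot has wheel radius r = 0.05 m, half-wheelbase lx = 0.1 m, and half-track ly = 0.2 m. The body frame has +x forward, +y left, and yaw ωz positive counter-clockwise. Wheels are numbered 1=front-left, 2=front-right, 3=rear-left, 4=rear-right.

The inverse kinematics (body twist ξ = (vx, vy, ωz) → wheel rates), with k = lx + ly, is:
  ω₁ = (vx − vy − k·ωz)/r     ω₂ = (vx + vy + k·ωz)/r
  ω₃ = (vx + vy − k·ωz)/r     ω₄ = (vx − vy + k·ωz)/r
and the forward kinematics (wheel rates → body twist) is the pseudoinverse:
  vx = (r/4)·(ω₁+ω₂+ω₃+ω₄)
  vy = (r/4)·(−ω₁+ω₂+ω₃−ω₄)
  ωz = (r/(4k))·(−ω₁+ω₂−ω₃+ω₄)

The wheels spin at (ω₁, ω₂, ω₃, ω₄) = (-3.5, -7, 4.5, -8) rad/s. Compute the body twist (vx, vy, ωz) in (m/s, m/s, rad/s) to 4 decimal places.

(-0.1750, 0.1125, -0.6667)

k = lx + ly = 0.1 + 0.2 = 0.3000
ω₁+ω₂+ω₃+ω₄ = -14.0000  →  vx = (0.05/4)·-14.0000 = -0.1750
−ω₁+ω₂+ω₃−ω₄ = 9.0000  →  vy = (0.05/4)·9.0000 = 0.1125
−ω₁+ω₂−ω₃+ω₄ = -16.0000  →  ωz = (0.05/1.2000)·-16.0000 = -0.6667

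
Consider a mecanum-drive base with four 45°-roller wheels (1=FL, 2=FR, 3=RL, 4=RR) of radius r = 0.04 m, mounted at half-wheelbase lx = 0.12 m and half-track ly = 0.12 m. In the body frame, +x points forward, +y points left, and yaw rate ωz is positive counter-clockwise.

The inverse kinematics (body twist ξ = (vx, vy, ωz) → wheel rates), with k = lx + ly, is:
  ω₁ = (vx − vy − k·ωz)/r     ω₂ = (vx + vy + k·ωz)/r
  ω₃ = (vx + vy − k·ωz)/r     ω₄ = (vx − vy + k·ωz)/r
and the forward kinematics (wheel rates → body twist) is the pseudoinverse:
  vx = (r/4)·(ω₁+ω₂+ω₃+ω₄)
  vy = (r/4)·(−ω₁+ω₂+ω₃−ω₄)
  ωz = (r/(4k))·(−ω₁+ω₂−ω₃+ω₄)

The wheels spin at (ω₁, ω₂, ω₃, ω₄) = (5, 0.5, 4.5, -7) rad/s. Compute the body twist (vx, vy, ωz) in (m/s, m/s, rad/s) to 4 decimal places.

k = lx + ly = 0.12 + 0.12 = 0.2400
ω₁+ω₂+ω₃+ω₄ = 3.0000  →  vx = (0.04/4)·3.0000 = 0.0300
−ω₁+ω₂+ω₃−ω₄ = 7.0000  →  vy = (0.04/4)·7.0000 = 0.0700
−ω₁+ω₂−ω₃+ω₄ = -16.0000  →  ωz = (0.04/0.9600)·-16.0000 = -0.6667

(0.0300, 0.0700, -0.6667)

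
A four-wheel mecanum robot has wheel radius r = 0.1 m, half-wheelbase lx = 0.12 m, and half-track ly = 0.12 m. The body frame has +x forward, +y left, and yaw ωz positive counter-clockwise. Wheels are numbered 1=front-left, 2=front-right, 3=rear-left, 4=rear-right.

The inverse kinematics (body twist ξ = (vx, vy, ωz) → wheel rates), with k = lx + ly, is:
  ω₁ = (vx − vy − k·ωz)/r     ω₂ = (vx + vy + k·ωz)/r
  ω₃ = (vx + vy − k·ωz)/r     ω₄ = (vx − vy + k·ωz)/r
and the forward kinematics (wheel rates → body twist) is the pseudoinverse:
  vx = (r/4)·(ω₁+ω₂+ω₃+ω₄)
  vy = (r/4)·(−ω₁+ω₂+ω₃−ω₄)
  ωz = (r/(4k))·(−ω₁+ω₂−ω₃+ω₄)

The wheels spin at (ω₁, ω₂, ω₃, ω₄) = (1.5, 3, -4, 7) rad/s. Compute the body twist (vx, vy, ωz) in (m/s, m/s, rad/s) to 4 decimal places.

k = lx + ly = 0.12 + 0.12 = 0.2400
ω₁+ω₂+ω₃+ω₄ = 7.5000  →  vx = (0.1/4)·7.5000 = 0.1875
−ω₁+ω₂+ω₃−ω₄ = -9.5000  →  vy = (0.1/4)·-9.5000 = -0.2375
−ω₁+ω₂−ω₃+ω₄ = 12.5000  →  ωz = (0.1/0.9600)·12.5000 = 1.3021

(0.1875, -0.2375, 1.3021)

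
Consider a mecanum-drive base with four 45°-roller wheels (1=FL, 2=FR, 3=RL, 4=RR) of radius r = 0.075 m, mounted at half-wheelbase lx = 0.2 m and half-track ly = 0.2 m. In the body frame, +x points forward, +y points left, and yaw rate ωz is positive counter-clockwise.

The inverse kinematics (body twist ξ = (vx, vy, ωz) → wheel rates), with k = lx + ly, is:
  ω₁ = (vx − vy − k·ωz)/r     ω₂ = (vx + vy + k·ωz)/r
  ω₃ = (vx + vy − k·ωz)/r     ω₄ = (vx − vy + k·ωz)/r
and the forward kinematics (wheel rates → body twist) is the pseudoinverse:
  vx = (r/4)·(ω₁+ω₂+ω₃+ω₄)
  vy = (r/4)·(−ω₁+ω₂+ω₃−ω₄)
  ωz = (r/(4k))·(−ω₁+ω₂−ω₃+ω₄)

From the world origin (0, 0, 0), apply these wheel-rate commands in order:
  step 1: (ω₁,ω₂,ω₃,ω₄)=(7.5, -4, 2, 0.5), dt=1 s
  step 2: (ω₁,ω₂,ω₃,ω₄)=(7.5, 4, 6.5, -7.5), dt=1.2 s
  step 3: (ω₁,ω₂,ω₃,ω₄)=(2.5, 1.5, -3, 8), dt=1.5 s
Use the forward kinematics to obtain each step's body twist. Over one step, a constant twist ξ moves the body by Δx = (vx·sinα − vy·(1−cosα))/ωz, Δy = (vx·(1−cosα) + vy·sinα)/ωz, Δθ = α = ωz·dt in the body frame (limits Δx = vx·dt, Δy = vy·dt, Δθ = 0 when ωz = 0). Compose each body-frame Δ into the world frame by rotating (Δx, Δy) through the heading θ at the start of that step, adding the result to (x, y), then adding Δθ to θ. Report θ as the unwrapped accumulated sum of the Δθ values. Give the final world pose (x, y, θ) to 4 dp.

(0.1223, -0.6504, -0.8906)

step 1: ξ=(vx,vy,ωz)=(0.1125, -0.1875, -0.6094), dt=1.0 → body Δ=(0.0503, -0.2093, -0.6094) → world pose (0.0503, -0.2093, -0.6094)
step 2: ξ=(vx,vy,ωz)=(0.1969, 0.1969, -0.8203), dt=1.2 → body Δ=(0.3071, 0.0927, -0.9844) → world pose (0.3552, -0.3091, -1.5937)
step 3: ξ=(vx,vy,ωz)=(0.1688, -0.2250, 0.4687), dt=1.5 → body Δ=(0.3466, -0.2250, 0.7031) → world pose (0.1223, -0.6504, -0.8906)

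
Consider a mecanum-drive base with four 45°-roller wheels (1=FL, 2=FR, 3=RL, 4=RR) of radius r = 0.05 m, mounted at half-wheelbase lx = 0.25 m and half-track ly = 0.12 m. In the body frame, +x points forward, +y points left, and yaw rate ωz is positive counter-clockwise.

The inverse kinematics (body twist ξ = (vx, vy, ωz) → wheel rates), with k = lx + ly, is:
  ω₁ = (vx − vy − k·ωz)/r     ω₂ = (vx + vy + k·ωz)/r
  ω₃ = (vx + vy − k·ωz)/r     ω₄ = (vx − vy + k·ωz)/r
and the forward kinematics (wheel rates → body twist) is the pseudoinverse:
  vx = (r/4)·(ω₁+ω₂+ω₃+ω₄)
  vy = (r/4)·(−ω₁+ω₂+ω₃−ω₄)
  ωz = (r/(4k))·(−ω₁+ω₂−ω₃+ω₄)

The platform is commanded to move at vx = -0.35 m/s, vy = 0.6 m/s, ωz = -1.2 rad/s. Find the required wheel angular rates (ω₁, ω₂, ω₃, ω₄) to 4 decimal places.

(-10.1200, -3.8800, 13.8800, -27.8800)

k = lx + ly = 0.25 + 0.12 = 0.3700;  k·ωz = 0.3700·-1.2 = -0.4440
ω₁ (FL) = (vx − vy − k·ωz)/r = -0.5060/0.05 = -10.1200
ω₂ (FR) = (vx + vy + k·ωz)/r = -0.1940/0.05 = -3.8800
ω₃ (RL) = (vx + vy − k·ωz)/r = 0.6940/0.05 = 13.8800
ω₄ (RR) = (vx − vy + k·ωz)/r = -1.3940/0.05 = -27.8800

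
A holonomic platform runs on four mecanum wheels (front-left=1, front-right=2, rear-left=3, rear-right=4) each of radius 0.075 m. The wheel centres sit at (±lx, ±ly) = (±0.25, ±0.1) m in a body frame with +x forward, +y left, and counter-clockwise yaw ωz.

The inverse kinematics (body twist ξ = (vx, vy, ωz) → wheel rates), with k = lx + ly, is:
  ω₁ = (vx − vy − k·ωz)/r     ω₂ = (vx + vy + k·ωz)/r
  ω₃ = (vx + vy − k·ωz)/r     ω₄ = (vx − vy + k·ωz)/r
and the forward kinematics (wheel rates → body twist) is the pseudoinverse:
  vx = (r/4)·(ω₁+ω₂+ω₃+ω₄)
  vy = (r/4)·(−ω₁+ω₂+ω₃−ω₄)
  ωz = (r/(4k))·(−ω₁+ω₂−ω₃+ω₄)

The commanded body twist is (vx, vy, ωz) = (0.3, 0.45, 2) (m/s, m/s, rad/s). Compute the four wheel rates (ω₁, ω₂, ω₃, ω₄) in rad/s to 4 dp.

(-11.3333, 19.3333, 0.6667, 7.3333)

k = lx + ly = 0.25 + 0.1 = 0.3500;  k·ωz = 0.3500·2 = 0.7000
ω₁ (FL) = (vx − vy − k·ωz)/r = -0.8500/0.075 = -11.3333
ω₂ (FR) = (vx + vy + k·ωz)/r = 1.4500/0.075 = 19.3333
ω₃ (RL) = (vx + vy − k·ωz)/r = 0.0500/0.075 = 0.6667
ω₄ (RR) = (vx − vy + k·ωz)/r = 0.5500/0.075 = 7.3333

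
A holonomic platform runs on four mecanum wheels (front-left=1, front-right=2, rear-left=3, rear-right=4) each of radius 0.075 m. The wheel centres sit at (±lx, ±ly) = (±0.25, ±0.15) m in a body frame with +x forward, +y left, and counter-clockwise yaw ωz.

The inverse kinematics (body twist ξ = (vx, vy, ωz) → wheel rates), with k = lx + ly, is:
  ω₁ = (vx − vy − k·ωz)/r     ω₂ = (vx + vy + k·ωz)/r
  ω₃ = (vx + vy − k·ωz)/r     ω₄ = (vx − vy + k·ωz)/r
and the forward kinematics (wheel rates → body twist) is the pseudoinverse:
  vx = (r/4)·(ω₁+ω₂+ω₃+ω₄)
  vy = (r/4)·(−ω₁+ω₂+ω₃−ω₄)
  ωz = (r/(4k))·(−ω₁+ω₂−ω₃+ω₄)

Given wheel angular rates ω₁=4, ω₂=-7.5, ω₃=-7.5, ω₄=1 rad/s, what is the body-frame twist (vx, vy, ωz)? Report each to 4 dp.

(-0.1875, -0.3750, -0.1406)

k = lx + ly = 0.25 + 0.15 = 0.4000
ω₁+ω₂+ω₃+ω₄ = -10.0000  →  vx = (0.075/4)·-10.0000 = -0.1875
−ω₁+ω₂+ω₃−ω₄ = -20.0000  →  vy = (0.075/4)·-20.0000 = -0.3750
−ω₁+ω₂−ω₃+ω₄ = -3.0000  →  ωz = (0.075/1.6000)·-3.0000 = -0.1406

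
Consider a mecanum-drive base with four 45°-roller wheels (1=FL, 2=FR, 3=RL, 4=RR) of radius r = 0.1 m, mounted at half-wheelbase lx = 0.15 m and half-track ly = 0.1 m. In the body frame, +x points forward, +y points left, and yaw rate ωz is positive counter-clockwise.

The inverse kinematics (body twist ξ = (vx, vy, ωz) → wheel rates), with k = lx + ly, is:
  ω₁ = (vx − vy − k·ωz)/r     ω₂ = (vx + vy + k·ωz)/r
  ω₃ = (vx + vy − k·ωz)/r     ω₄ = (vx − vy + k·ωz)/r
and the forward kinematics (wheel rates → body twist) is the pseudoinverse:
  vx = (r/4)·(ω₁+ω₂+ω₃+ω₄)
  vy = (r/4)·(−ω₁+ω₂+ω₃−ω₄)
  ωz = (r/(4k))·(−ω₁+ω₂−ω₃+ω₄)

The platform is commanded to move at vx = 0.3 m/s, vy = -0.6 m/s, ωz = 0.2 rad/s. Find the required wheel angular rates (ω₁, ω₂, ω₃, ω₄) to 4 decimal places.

(8.5000, -2.5000, -3.5000, 9.5000)

k = lx + ly = 0.15 + 0.1 = 0.2500;  k·ωz = 0.2500·0.2 = 0.0500
ω₁ (FL) = (vx − vy − k·ωz)/r = 0.8500/0.1 = 8.5000
ω₂ (FR) = (vx + vy + k·ωz)/r = -0.2500/0.1 = -2.5000
ω₃ (RL) = (vx + vy − k·ωz)/r = -0.3500/0.1 = -3.5000
ω₄ (RR) = (vx − vy + k·ωz)/r = 0.9500/0.1 = 9.5000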